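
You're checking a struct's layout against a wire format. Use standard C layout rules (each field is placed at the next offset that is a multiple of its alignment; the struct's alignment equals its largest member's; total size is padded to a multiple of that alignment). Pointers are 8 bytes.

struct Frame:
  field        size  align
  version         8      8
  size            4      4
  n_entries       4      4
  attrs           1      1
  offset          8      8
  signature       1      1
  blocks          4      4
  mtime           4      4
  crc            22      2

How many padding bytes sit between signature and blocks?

0..8  version  (8B, 8-aligned)
8..12  size  (4B, 4-aligned)
12..16  n_entries  (4B, 4-aligned)
16..17  attrs  (1B, 1-aligned)
17..24  -- padding (7B)
24..32  offset  (8B, 8-aligned)
32..33  signature  (1B, 1-aligned)
33..36  -- padding (3B)
36..40  blocks  (4B, 4-aligned)

3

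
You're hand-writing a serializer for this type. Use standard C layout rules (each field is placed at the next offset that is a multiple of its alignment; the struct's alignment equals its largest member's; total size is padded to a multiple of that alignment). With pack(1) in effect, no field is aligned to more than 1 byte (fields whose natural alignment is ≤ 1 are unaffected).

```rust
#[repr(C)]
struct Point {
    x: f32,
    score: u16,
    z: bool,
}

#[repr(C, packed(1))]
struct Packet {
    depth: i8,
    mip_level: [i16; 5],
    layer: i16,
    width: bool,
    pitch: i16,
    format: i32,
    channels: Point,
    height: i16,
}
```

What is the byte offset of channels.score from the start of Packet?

24

Point: 0..4  x  (4B, 4-aligned); 4..6  score  (2B, 2-aligned); 6..7  z  (1B, 1-aligned); 7..8  -- tail padding (1B); sizeof = 8, alignof = 4
0..1  depth  (1B, 1-aligned)
1..11  mip_level  (10B, 1-aligned)
11..13  layer  (2B, 1-aligned)
13..14  width  (1B, 1-aligned)
14..16  pitch  (2B, 1-aligned)
16..20  format  (4B, 1-aligned)
20..28  channels  (8B, 1-aligned)
within Point: score at 4
20 + 4 = 24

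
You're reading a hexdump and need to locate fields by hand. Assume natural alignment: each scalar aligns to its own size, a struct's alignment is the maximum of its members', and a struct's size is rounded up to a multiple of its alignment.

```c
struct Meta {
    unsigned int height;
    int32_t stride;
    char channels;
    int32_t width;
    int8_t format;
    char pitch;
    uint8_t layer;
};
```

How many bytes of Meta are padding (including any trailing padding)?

4

height at 0 (size 4, align 4) → ends 4
stride at 4 (size 4, align 4) → ends 8
channels at 8 (size 1, align 1) → ends 9
pad 3 to align 4 for width
width at 12 (size 4, align 4) → ends 16
format at 16 (size 1, align 1) → ends 17
pitch at 17 (size 1, align 1) → ends 18
layer at 18 (size 1, align 1) → ends 19
tail pad 1 to reach multiple of 4
total 20 bytes, alignment 4
data bytes 16, size 20 → padding 4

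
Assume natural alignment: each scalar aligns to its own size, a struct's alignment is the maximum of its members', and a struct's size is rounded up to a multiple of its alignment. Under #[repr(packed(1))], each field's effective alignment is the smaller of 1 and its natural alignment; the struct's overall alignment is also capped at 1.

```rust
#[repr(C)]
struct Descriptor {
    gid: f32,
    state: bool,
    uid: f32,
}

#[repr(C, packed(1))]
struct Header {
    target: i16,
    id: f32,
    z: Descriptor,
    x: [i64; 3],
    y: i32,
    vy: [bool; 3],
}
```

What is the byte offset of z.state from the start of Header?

10

Descriptor: gid at 0 (size 4, align 4) → ends 4; state at 4 (size 1, align 1) → ends 5; pad 3 to align 4 for uid; uid at 8 (size 4, align 4) → ends 12; total 12 bytes, alignment 4
target at 0 (size 2, align 1) → ends 2
id at 2 (size 4, align 1) → ends 6
z at 6 (size 12, align 1) → ends 18
within Descriptor: state at 4
6 + 4 = 10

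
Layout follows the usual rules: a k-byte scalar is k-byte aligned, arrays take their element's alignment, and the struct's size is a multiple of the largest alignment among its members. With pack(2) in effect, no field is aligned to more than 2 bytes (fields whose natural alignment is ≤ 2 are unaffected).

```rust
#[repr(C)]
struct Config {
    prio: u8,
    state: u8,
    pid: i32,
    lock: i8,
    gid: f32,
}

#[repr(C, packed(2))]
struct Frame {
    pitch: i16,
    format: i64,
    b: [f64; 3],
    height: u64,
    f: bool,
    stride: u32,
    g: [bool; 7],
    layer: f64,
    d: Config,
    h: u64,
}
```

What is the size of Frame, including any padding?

Config: 0..1  prio  (1B, 1-aligned); 1..2  state  (1B, 1-aligned); 2..4  -- padding (2B); 4..8  pid  (4B, 4-aligned); 8..9  lock  (1B, 1-aligned); 9..12  -- padding (3B); 12..16  gid  (4B, 4-aligned); sizeof = 16, alignof = 4
0..2  pitch  (2B, 2-aligned)
2..10  format  (8B, 2-aligned)
10..34  b  (24B, 2-aligned)
34..42  height  (8B, 2-aligned)
42..43  f  (1B, 1-aligned)
43..44  -- padding (1B)
44..48  stride  (4B, 2-aligned)
48..55  g  (7B, 1-aligned)
55..56  -- padding (1B)
56..64  layer  (8B, 2-aligned)
64..80  d  (16B, 2-aligned)
80..88  h  (8B, 2-aligned)
sizeof = 88, alignof = 2

88 bytes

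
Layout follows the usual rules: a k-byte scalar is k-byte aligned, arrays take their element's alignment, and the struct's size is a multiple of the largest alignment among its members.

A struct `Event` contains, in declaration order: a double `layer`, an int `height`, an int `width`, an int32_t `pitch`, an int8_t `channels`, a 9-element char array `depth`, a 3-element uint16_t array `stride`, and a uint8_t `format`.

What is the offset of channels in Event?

20

0..8  layer  (8B, 8-aligned)
8..12  height  (4B, 4-aligned)
12..16  width  (4B, 4-aligned)
16..20  pitch  (4B, 4-aligned)
20..21  channels  (1B, 1-aligned)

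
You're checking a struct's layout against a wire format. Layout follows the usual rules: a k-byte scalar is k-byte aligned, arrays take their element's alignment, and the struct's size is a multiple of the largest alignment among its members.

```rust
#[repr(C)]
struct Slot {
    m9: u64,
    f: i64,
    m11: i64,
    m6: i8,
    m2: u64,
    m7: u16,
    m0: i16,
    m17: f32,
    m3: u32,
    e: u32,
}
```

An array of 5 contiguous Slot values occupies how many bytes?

m9 at 0 (size 8, align 8) → ends 8
f at 8 (size 8, align 8) → ends 16
m11 at 16 (size 8, align 8) → ends 24
m6 at 24 (size 1, align 1) → ends 25
pad 7 to align 8 for m2
m2 at 32 (size 8, align 8) → ends 40
m7 at 40 (size 2, align 2) → ends 42
m0 at 42 (size 2, align 2) → ends 44
m17 at 44 (size 4, align 4) → ends 48
m3 at 48 (size 4, align 4) → ends 52
e at 52 (size 4, align 4) → ends 56
total 56 bytes, alignment 8
array of 5: 5 × 56 = 280

280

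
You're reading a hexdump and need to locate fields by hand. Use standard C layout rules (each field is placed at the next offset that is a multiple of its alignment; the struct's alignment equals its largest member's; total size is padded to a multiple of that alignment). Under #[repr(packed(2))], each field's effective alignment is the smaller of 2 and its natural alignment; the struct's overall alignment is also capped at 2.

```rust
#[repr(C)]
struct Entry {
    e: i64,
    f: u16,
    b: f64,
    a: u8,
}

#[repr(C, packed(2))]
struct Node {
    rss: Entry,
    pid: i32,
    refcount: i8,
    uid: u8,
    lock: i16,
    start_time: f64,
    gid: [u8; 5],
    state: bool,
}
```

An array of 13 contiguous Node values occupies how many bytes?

Entry: 0..8  e  (8B, 8-aligned); 8..10  f  (2B, 2-aligned); 10..16  -- padding (6B); 16..24  b  (8B, 8-aligned); 24..25  a  (1B, 1-aligned); 25..32  -- tail padding (7B); sizeof = 32, alignof = 8
0..32  rss  (32B, 2-aligned)
32..36  pid  (4B, 2-aligned)
36..37  refcount  (1B, 1-aligned)
37..38  uid  (1B, 1-aligned)
38..40  lock  (2B, 2-aligned)
40..48  start_time  (8B, 2-aligned)
48..53  gid  (5B, 1-aligned)
53..54  state  (1B, 1-aligned)
sizeof = 54, alignof = 2
array of 13: 13 × 54 = 702

702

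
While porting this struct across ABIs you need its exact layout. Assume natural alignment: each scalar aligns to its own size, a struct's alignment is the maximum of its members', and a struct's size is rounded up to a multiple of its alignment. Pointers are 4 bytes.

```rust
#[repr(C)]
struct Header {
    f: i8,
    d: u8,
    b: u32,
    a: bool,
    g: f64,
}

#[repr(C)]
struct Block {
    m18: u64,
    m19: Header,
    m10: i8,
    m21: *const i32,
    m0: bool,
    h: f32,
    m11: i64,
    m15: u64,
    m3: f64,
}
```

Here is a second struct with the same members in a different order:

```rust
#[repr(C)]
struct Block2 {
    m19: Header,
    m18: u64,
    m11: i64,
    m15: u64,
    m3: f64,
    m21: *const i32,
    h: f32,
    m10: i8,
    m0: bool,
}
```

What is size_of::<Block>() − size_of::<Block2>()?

0

Header: @0: f [1B, align 1] → 1; @1: d [1B, align 1] → 2; +2 pad (align 4); @4: b [4B, align 4] → 8; @8: a [1B, align 1] → 9; +7 pad (align 8); @16: g [8B, align 8] → 24; size 24, align 8
@0: m18 [8B, align 8] → 8
@8: m19 [24B, align 8] → 32
@32: m10 [1B, align 1] → 33
+3 pad (align 4)
@36: m21 [4B, align 4] → 40
@40: m0 [1B, align 1] → 41
+3 pad (align 4)
@44: h [4B, align 4] → 48
@48: m11 [8B, align 8] → 56
@56: m15 [8B, align 8] → 64
@64: m3 [8B, align 8] → 72
size 72, align 8
— Block2 —
@0: m19 [24B, align 8] → 24
@24: m18 [8B, align 8] → 32
@32: m11 [8B, align 8] → 40
@40: m15 [8B, align 8] → 48
@48: m3 [8B, align 8] → 56
@56: m21 [4B, align 4] → 60
@60: h [4B, align 4] → 64
@64: m10 [1B, align 1] → 65
@65: m0 [1B, align 1] → 66
+6 tail pad (align 8)
size 72, align 8
72 − 72 = 0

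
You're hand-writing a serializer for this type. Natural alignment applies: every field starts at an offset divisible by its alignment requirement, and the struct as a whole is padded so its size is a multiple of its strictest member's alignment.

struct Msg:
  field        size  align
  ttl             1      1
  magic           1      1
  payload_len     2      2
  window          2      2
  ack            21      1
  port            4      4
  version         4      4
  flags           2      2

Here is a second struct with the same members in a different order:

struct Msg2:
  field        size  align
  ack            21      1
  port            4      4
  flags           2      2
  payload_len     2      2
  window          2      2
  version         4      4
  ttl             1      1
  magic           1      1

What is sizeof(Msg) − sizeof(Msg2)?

-4

@0: ttl [1B, align 1] → 1
@1: magic [1B, align 1] → 2
@2: payload_len [2B, align 2] → 4
@4: window [2B, align 2] → 6
@6: ack [21B, align 1] → 27
+1 pad (align 4)
@28: port [4B, align 4] → 32
@32: version [4B, align 4] → 36
@36: flags [2B, align 2] → 38
+2 tail pad (align 4)
size 40, align 4
— Msg2 —
@0: ack [21B, align 1] → 21
+3 pad (align 4)
@24: port [4B, align 4] → 28
@28: flags [2B, align 2] → 30
@30: payload_len [2B, align 2] → 32
@32: window [2B, align 2] → 34
+2 pad (align 4)
@36: version [4B, align 4] → 40
@40: ttl [1B, align 1] → 41
@41: magic [1B, align 1] → 42
+2 tail pad (align 4)
size 44, align 4
40 − 44 = -4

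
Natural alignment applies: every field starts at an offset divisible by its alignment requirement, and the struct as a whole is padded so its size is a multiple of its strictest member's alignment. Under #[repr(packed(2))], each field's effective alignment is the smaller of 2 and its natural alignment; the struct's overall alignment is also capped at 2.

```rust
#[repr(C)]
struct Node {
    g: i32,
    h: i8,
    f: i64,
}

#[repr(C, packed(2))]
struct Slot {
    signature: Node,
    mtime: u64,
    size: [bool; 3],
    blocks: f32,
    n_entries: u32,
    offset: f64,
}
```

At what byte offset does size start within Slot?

Node: @0: g [4B, align 4] → 4; @4: h [1B, align 1] → 5; +3 pad (align 8); @8: f [8B, align 8] → 16; size 16, align 8
@0: signature [16B, align 2] → 16
@16: mtime [8B, align 2] → 24
@24: size [3B, align 1] → 27

24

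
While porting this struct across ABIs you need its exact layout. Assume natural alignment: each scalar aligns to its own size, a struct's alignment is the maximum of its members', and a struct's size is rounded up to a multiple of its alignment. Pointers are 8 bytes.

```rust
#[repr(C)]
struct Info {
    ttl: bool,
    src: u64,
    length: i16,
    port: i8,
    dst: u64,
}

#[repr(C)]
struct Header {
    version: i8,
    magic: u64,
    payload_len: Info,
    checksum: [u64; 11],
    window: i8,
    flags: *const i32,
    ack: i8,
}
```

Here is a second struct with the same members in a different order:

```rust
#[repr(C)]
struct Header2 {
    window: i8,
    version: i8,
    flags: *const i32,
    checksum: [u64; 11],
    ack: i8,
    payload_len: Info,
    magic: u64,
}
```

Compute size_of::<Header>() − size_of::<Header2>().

Info: 0..1  ttl  (1B, 1-aligned); 1..8  -- padding (7B); 8..16  src  (8B, 8-aligned); 16..18  length  (2B, 2-aligned); 18..19  port  (1B, 1-aligned); 19..24  -- padding (5B); 24..32  dst  (8B, 8-aligned); sizeof = 32, alignof = 8
0..1  version  (1B, 1-aligned)
1..8  -- padding (7B)
8..16  magic  (8B, 8-aligned)
16..48  payload_len  (32B, 8-aligned)
48..136  checksum  (88B, 8-aligned)
136..137  window  (1B, 1-aligned)
137..144  -- padding (7B)
144..152  flags  (8B, 8-aligned)
152..153  ack  (1B, 1-aligned)
153..160  -- tail padding (7B)
sizeof = 160, alignof = 8
— Header2 —
0..1  window  (1B, 1-aligned)
1..2  version  (1B, 1-aligned)
2..8  -- padding (6B)
8..16  flags  (8B, 8-aligned)
16..104  checksum  (88B, 8-aligned)
104..105  ack  (1B, 1-aligned)
105..112  -- padding (7B)
112..144  payload_len  (32B, 8-aligned)
144..152  magic  (8B, 8-aligned)
sizeof = 152, alignof = 8
160 − 152 = 8

8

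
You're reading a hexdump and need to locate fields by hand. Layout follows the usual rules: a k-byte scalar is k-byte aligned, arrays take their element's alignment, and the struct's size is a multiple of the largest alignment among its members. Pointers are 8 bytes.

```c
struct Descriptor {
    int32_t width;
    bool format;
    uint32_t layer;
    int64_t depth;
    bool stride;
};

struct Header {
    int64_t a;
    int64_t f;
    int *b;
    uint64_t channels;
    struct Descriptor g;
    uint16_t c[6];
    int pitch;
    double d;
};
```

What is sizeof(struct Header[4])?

352

Descriptor: width at 0 (size 4, align 4) → ends 4; format at 4 (size 1, align 1) → ends 5; pad 3 to align 4 for layer; layer at 8 (size 4, align 4) → ends 12; pad 4 to align 8 for depth; depth at 16 (size 8, align 8) → ends 24; stride at 24 (size 1, align 1) → ends 25; tail pad 7 to reach multiple of 8; total 32 bytes, alignment 8
a at 0 (size 8, align 8) → ends 8
f at 8 (size 8, align 8) → ends 16
b at 16 (size 8, align 8) → ends 24
channels at 24 (size 8, align 8) → ends 32
g at 32 (size 32, align 8) → ends 64
c at 64 (size 12, align 2) → ends 76
pitch at 76 (size 4, align 4) → ends 80
d at 80 (size 8, align 8) → ends 88
total 88 bytes, alignment 8
array of 4: 4 × 88 = 352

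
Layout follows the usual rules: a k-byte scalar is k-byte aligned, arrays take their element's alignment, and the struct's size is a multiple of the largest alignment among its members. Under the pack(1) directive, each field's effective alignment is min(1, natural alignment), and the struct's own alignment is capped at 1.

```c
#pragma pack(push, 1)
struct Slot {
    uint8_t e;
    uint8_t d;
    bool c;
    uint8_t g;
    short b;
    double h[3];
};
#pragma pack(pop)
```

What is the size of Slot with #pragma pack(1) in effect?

@0: e [1B, align 1] → 1
@1: d [1B, align 1] → 2
@2: c [1B, align 1] → 3
@3: g [1B, align 1] → 4
@4: b [2B, align 1] → 6
@6: h [24B, align 1] → 30
size 30, align 1

30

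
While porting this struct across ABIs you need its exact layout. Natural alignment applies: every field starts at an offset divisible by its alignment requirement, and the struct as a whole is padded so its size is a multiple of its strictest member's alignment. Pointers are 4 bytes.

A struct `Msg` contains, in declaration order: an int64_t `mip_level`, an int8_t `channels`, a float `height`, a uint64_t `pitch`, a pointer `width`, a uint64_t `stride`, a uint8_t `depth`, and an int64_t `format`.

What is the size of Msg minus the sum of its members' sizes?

0..8  mip_level  (8B, 8-aligned)
8..9  channels  (1B, 1-aligned)
9..12  -- padding (3B)
12..16  height  (4B, 4-aligned)
16..24  pitch  (8B, 8-aligned)
24..28  width  (4B, 4-aligned)
28..32  -- padding (4B)
32..40  stride  (8B, 8-aligned)
40..41  depth  (1B, 1-aligned)
41..48  -- padding (7B)
48..56  format  (8B, 8-aligned)
sizeof = 56, alignof = 8
data bytes 42, size 56 → padding 14

14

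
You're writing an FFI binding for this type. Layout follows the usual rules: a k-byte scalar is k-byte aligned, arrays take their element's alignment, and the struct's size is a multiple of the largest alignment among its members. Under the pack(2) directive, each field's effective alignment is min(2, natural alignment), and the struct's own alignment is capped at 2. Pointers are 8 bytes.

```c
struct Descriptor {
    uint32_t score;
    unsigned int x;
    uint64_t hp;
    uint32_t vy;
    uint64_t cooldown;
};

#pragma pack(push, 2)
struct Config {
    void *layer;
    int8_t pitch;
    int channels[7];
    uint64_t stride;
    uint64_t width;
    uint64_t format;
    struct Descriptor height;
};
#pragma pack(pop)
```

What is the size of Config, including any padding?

Descriptor: 0..4  score  (4B, 4-aligned); 4..8  x  (4B, 4-aligned); 8..16  hp  (8B, 8-aligned); 16..20  vy  (4B, 4-aligned); 20..24  -- padding (4B); 24..32  cooldown  (8B, 8-aligned); sizeof = 32, alignof = 8
0..8  layer  (8B, 2-aligned)
8..9  pitch  (1B, 1-aligned)
9..10  -- padding (1B)
10..38  channels  (28B, 2-aligned)
38..46  stride  (8B, 2-aligned)
46..54  width  (8B, 2-aligned)
54..62  format  (8B, 2-aligned)
62..94  height  (32B, 2-aligned)
sizeof = 94, alignof = 2

94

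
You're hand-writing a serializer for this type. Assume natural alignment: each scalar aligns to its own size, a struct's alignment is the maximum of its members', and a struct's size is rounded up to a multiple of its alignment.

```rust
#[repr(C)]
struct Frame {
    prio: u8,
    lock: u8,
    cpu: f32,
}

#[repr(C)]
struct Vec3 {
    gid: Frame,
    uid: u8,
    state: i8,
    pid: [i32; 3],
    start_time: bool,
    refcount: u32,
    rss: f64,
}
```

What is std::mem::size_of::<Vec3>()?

40 bytes

Frame: 0..1  prio  (1B, 1-aligned); 1..2  lock  (1B, 1-aligned); 2..4  -- padding (2B); 4..8  cpu  (4B, 4-aligned); sizeof = 8, alignof = 4
0..8  gid  (8B, 4-aligned)
8..9  uid  (1B, 1-aligned)
9..10  state  (1B, 1-aligned)
10..12  -- padding (2B)
12..24  pid  (12B, 4-aligned)
24..25  start_time  (1B, 1-aligned)
25..28  -- padding (3B)
28..32  refcount  (4B, 4-aligned)
32..40  rss  (8B, 8-aligned)
sizeof = 40, alignof = 8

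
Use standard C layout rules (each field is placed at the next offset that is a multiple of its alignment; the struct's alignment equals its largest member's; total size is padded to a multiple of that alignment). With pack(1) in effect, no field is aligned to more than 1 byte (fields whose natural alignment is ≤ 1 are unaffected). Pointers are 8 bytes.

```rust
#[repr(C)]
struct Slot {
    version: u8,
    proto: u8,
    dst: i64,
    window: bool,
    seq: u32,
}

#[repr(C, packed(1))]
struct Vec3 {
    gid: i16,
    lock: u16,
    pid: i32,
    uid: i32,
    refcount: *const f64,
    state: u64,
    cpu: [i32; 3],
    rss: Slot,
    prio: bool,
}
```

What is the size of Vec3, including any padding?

65 bytes

Slot: version at 0 (size 1, align 1) → ends 1; proto at 1 (size 1, align 1) → ends 2; pad 6 to align 8 for dst; dst at 8 (size 8, align 8) → ends 16; window at 16 (size 1, align 1) → ends 17; pad 3 to align 4 for seq; seq at 20 (size 4, align 4) → ends 24; total 24 bytes, alignment 8
gid at 0 (size 2, align 1) → ends 2
lock at 2 (size 2, align 1) → ends 4
pid at 4 (size 4, align 1) → ends 8
uid at 8 (size 4, align 1) → ends 12
refcount at 12 (size 8, align 1) → ends 20
state at 20 (size 8, align 1) → ends 28
cpu at 28 (size 12, align 1) → ends 40
rss at 40 (size 24, align 1) → ends 64
prio at 64 (size 1, align 1) → ends 65
total 65 bytes, alignment 1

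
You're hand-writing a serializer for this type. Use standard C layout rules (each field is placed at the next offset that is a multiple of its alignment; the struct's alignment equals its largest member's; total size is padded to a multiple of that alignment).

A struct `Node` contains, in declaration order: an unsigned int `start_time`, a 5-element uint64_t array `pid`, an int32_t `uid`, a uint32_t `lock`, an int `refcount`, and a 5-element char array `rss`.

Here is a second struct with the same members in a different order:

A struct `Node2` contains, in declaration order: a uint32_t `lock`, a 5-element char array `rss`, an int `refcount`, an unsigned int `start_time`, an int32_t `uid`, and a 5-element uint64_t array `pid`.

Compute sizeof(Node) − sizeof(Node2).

0..4  start_time  (4B, 4-aligned)
4..8  -- padding (4B)
8..48  pid  (40B, 8-aligned)
48..52  uid  (4B, 4-aligned)
52..56  lock  (4B, 4-aligned)
56..60  refcount  (4B, 4-aligned)
60..65  rss  (5B, 1-aligned)
65..72  -- tail padding (7B)
sizeof = 72, alignof = 8
— Node2 —
0..4  lock  (4B, 4-aligned)
4..9  rss  (5B, 1-aligned)
9..12  -- padding (3B)
12..16  refcount  (4B, 4-aligned)
16..20  start_time  (4B, 4-aligned)
20..24  uid  (4B, 4-aligned)
24..64  pid  (40B, 8-aligned)
sizeof = 64, alignof = 8
72 − 64 = 8

8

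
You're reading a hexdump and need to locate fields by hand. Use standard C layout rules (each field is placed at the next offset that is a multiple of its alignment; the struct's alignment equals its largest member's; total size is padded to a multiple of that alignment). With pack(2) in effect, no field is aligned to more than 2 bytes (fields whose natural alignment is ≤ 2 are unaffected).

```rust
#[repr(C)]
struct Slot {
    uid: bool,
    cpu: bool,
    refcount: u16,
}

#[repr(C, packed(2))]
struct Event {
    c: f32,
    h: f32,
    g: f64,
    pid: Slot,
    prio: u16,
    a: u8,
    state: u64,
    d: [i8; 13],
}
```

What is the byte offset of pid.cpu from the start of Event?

Slot: uid at 0 (size 1, align 1) → ends 1; cpu at 1 (size 1, align 1) → ends 2; refcount at 2 (size 2, align 2) → ends 4; total 4 bytes, alignment 2
c at 0 (size 4, align 2) → ends 4
h at 4 (size 4, align 2) → ends 8
g at 8 (size 8, align 2) → ends 16
pid at 16 (size 4, align 2) → ends 20
within Slot: cpu at 1
16 + 1 = 17

17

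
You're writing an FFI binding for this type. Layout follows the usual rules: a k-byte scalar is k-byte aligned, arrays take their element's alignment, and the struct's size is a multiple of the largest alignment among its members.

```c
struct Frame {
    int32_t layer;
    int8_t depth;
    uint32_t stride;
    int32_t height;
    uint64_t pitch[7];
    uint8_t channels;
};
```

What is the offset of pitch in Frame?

16

0..4  layer  (4B, 4-aligned)
4..5  depth  (1B, 1-aligned)
5..8  -- padding (3B)
8..12  stride  (4B, 4-aligned)
12..16  height  (4B, 4-aligned)
16..72  pitch  (56B, 8-aligned)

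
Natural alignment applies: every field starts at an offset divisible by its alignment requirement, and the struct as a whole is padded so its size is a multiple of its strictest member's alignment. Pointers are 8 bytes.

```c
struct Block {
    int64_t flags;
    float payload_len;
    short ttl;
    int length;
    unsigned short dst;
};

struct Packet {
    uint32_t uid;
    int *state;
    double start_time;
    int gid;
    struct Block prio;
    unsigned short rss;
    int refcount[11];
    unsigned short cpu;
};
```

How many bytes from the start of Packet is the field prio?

Block: flags at 0 (size 8, align 8) → ends 8; payload_len at 8 (size 4, align 4) → ends 12; ttl at 12 (size 2, align 2) → ends 14; pad 2 to align 4 for length; length at 16 (size 4, align 4) → ends 20; dst at 20 (size 2, align 2) → ends 22; tail pad 2 to reach multiple of 8; total 24 bytes, alignment 8
uid at 0 (size 4, align 4) → ends 4
pad 4 to align 8 for state
state at 8 (size 8, align 8) → ends 16
start_time at 16 (size 8, align 8) → ends 24
gid at 24 (size 4, align 4) → ends 28
pad 4 to align 8 for prio
prio at 32 (size 24, align 8) → ends 56

32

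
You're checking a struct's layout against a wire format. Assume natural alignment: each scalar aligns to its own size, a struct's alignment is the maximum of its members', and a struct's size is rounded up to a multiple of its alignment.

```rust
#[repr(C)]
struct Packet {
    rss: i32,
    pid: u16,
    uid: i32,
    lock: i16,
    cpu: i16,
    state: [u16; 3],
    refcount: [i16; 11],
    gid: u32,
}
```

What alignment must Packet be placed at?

4

member alignments: rss=4, pid=2, uid=4, lock=2, cpu=2, state=2, refcount=2, gid=4
max = 4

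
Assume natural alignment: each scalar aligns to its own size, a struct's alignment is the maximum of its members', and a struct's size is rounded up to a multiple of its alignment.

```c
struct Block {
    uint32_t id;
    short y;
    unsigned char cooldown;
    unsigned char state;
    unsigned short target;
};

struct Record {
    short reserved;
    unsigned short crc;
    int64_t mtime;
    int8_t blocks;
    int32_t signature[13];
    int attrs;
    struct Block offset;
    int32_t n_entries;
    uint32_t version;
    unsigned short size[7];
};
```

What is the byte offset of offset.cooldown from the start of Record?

82

Block: @0: id [4B, align 4] → 4; @4: y [2B, align 2] → 6; @6: cooldown [1B, align 1] → 7; @7: state [1B, align 1] → 8; @8: target [2B, align 2] → 10; +2 tail pad (align 4); size 12, align 4
@0: reserved [2B, align 2] → 2
@2: crc [2B, align 2] → 4
+4 pad (align 8)
@8: mtime [8B, align 8] → 16
@16: blocks [1B, align 1] → 17
+3 pad (align 4)
@20: signature [52B, align 4] → 72
@72: attrs [4B, align 4] → 76
@76: offset [12B, align 4] → 88
within Block: cooldown at 6
76 + 6 = 82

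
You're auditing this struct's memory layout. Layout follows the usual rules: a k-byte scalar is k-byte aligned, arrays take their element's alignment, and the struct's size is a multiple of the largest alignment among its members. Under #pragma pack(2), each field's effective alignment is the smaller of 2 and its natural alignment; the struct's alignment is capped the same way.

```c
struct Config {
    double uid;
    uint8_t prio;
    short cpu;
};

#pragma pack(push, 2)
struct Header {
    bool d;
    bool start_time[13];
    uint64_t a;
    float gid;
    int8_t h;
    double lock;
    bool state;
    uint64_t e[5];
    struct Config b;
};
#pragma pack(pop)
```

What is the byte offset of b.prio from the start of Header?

Config: 0..8  uid  (8B, 8-aligned); 8..9  prio  (1B, 1-aligned); 9..10  -- padding (1B); 10..12  cpu  (2B, 2-aligned); 12..16  -- tail padding (4B); sizeof = 16, alignof = 8
0..1  d  (1B, 1-aligned)
1..14  start_time  (13B, 1-aligned)
14..22  a  (8B, 2-aligned)
22..26  gid  (4B, 2-aligned)
26..27  h  (1B, 1-aligned)
27..28  -- padding (1B)
28..36  lock  (8B, 2-aligned)
36..37  state  (1B, 1-aligned)
37..38  -- padding (1B)
38..78  e  (40B, 2-aligned)
78..94  b  (16B, 2-aligned)
within Config: prio at 8
78 + 8 = 86

86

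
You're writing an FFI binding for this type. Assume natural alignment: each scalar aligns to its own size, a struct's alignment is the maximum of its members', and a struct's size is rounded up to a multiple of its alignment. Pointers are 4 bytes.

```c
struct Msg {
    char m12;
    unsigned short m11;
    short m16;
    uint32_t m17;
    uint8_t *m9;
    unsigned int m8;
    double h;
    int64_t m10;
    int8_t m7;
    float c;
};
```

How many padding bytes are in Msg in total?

10

m12 at 0 (size 1, align 1) → ends 1
pad 1 to align 2 for m11
m11 at 2 (size 2, align 2) → ends 4
m16 at 4 (size 2, align 2) → ends 6
pad 2 to align 4 for m17
m17 at 8 (size 4, align 4) → ends 12
m9 at 12 (size 4, align 4) → ends 16
m8 at 16 (size 4, align 4) → ends 20
pad 4 to align 8 for h
h at 24 (size 8, align 8) → ends 32
m10 at 32 (size 8, align 8) → ends 40
m7 at 40 (size 1, align 1) → ends 41
pad 3 to align 4 for c
c at 44 (size 4, align 4) → ends 48
total 48 bytes, alignment 8
data bytes 38, size 48 → padding 10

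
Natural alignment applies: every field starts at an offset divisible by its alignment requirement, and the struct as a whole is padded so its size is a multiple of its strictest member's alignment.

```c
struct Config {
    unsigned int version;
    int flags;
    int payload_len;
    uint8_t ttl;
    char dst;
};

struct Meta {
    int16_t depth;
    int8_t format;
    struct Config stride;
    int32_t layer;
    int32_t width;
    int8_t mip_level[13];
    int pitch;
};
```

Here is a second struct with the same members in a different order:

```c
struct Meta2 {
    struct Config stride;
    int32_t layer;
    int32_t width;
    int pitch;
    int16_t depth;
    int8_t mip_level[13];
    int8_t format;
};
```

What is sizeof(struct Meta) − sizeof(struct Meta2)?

Config: @0: version [4B, align 4] → 4; @4: flags [4B, align 4] → 8; @8: payload_len [4B, align 4] → 12; @12: ttl [1B, align 1] → 13; @13: dst [1B, align 1] → 14; +2 tail pad (align 4); size 16, align 4
@0: depth [2B, align 2] → 2
@2: format [1B, align 1] → 3
+1 pad (align 4)
@4: stride [16B, align 4] → 20
@20: layer [4B, align 4] → 24
@24: width [4B, align 4] → 28
@28: mip_level [13B, align 1] → 41
+3 pad (align 4)
@44: pitch [4B, align 4] → 48
size 48, align 4
— Meta2 —
@0: stride [16B, align 4] → 16
@16: layer [4B, align 4] → 20
@20: width [4B, align 4] → 24
@24: pitch [4B, align 4] → 28
@28: depth [2B, align 2] → 30
@30: mip_level [13B, align 1] → 43
@43: format [1B, align 1] → 44
size 44, align 4
48 − 44 = 4

4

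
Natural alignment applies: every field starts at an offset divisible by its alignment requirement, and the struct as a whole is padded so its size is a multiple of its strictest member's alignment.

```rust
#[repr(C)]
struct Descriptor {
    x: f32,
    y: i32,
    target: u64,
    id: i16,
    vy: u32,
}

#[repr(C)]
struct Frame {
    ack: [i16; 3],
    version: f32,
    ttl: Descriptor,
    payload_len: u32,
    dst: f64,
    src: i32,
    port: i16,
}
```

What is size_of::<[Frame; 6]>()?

384

Descriptor: @0: x [4B, align 4] → 4; @4: y [4B, align 4] → 8; @8: target [8B, align 8] → 16; @16: id [2B, align 2] → 18; +2 pad (align 4); @20: vy [4B, align 4] → 24; size 24, align 8
@0: ack [6B, align 2] → 6
+2 pad (align 4)
@8: version [4B, align 4] → 12
+4 pad (align 8)
@16: ttl [24B, align 8] → 40
@40: payload_len [4B, align 4] → 44
+4 pad (align 8)
@48: dst [8B, align 8] → 56
@56: src [4B, align 4] → 60
@60: port [2B, align 2] → 62
+2 tail pad (align 8)
size 64, align 8
array of 6: 6 × 64 = 384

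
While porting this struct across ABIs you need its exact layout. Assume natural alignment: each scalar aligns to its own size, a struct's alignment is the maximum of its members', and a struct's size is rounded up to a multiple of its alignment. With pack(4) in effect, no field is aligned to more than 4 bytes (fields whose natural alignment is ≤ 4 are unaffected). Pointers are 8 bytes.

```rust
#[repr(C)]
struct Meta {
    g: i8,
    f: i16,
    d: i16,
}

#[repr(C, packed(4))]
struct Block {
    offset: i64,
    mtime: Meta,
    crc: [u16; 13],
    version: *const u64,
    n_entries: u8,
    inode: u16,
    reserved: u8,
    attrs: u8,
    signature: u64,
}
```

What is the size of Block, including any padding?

64 bytes

Meta: 0..1  g  (1B, 1-aligned); 1..2  -- padding (1B); 2..4  f  (2B, 2-aligned); 4..6  d  (2B, 2-aligned); sizeof = 6, alignof = 2
0..8  offset  (8B, 4-aligned)
8..14  mtime  (6B, 2-aligned)
14..40  crc  (26B, 2-aligned)
40..48  version  (8B, 4-aligned)
48..49  n_entries  (1B, 1-aligned)
49..50  -- padding (1B)
50..52  inode  (2B, 2-aligned)
52..53  reserved  (1B, 1-aligned)
53..54  attrs  (1B, 1-aligned)
54..56  -- padding (2B)
56..64  signature  (8B, 4-aligned)
sizeof = 64, alignof = 4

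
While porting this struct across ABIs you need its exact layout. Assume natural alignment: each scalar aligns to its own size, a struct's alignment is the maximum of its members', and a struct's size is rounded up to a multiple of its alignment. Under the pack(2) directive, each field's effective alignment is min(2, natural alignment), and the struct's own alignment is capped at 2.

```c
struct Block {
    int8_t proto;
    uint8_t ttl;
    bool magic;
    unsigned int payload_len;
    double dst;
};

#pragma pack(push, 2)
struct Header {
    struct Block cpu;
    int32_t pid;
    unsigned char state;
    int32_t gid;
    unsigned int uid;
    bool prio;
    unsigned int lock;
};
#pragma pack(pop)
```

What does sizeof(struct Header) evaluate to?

36 bytes

Block: @0: proto [1B, align 1] → 1; @1: ttl [1B, align 1] → 2; @2: magic [1B, align 1] → 3; +1 pad (align 4); @4: payload_len [4B, align 4] → 8; @8: dst [8B, align 8] → 16; size 16, align 8
@0: cpu [16B, align 2] → 16
@16: pid [4B, align 2] → 20
@20: state [1B, align 1] → 21
+1 pad (align 2)
@22: gid [4B, align 2] → 26
@26: uid [4B, align 2] → 30
@30: prio [1B, align 1] → 31
+1 pad (align 2)
@32: lock [4B, align 2] → 36
size 36, align 2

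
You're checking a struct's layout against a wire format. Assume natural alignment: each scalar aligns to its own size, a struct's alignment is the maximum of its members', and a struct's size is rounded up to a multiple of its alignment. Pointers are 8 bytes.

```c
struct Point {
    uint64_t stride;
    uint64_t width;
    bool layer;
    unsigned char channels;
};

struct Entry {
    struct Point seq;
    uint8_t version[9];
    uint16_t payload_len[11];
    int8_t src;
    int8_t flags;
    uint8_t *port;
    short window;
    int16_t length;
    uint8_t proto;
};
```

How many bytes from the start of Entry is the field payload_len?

34

Point: @0: stride [8B, align 8] → 8; @8: width [8B, align 8] → 16; @16: layer [1B, align 1] → 17; @17: channels [1B, align 1] → 18; +6 tail pad (align 8); size 24, align 8
@0: seq [24B, align 8] → 24
@24: version [9B, align 1] → 33
+1 pad (align 2)
@34: payload_len [22B, align 2] → 56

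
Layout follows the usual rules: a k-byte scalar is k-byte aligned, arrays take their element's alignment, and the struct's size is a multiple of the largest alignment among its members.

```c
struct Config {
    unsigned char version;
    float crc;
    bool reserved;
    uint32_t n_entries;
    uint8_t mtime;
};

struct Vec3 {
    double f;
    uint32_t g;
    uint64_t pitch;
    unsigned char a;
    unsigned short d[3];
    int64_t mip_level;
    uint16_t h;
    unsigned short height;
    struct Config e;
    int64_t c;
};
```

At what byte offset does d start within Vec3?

Config: 0..1  version  (1B, 1-aligned); 1..4  -- padding (3B); 4..8  crc  (4B, 4-aligned); 8..9  reserved  (1B, 1-aligned); 9..12  -- padding (3B); 12..16  n_entries  (4B, 4-aligned); 16..17  mtime  (1B, 1-aligned); 17..20  -- tail padding (3B); sizeof = 20, alignof = 4
0..8  f  (8B, 8-aligned)
8..12  g  (4B, 4-aligned)
12..16  -- padding (4B)
16..24  pitch  (8B, 8-aligned)
24..25  a  (1B, 1-aligned)
25..26  -- padding (1B)
26..32  d  (6B, 2-aligned)

26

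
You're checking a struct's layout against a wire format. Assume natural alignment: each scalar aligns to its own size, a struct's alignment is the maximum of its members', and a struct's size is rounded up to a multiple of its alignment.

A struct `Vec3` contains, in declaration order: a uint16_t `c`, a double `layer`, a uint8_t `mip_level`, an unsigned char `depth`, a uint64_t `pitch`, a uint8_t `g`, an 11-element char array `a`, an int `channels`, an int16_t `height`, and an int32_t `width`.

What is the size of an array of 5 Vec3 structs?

c at 0 (size 2, align 2) → ends 2
pad 6 to align 8 for layer
layer at 8 (size 8, align 8) → ends 16
mip_level at 16 (size 1, align 1) → ends 17
depth at 17 (size 1, align 1) → ends 18
pad 6 to align 8 for pitch
pitch at 24 (size 8, align 8) → ends 32
g at 32 (size 1, align 1) → ends 33
a at 33 (size 11, align 1) → ends 44
channels at 44 (size 4, align 4) → ends 48
height at 48 (size 2, align 2) → ends 50
pad 2 to align 4 for width
width at 52 (size 4, align 4) → ends 56
total 56 bytes, alignment 8
array of 5: 5 × 56 = 280

280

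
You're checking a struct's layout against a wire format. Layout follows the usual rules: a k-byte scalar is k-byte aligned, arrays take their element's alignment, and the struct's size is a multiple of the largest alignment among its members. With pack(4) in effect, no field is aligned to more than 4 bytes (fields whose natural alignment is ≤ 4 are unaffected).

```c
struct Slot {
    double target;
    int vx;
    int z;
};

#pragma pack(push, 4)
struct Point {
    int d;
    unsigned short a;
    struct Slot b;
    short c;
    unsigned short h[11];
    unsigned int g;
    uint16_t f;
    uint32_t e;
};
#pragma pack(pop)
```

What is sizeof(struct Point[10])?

Slot: @0: target [8B, align 8] → 8; @8: vx [4B, align 4] → 12; @12: z [4B, align 4] → 16; size 16, align 8
@0: d [4B, align 4] → 4
@4: a [2B, align 2] → 6
+2 pad (align 4)
@8: b [16B, align 4] → 24
@24: c [2B, align 2] → 26
@26: h [22B, align 2] → 48
@48: g [4B, align 4] → 52
@52: f [2B, align 2] → 54
+2 pad (align 4)
@56: e [4B, align 4] → 60
size 60, align 4
array of 10: 10 × 60 = 600

600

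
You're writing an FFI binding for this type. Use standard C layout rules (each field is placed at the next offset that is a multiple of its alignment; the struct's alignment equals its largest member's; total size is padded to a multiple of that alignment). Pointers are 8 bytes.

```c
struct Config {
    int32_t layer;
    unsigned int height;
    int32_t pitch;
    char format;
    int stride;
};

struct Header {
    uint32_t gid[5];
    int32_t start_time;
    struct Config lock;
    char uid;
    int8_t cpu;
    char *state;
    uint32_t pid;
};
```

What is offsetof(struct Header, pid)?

Config: @0: layer [4B, align 4] → 4; @4: height [4B, align 4] → 8; @8: pitch [4B, align 4] → 12; @12: format [1B, align 1] → 13; +3 pad (align 4); @16: stride [4B, align 4] → 20; size 20, align 4
@0: gid [20B, align 4] → 20
@20: start_time [4B, align 4] → 24
@24: lock [20B, align 4] → 44
@44: uid [1B, align 1] → 45
@45: cpu [1B, align 1] → 46
+2 pad (align 8)
@48: state [8B, align 8] → 56
@56: pid [4B, align 4] → 60

56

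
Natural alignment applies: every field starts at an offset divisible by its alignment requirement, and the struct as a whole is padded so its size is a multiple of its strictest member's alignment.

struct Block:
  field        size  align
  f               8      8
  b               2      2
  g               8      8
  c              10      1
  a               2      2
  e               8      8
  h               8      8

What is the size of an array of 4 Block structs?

224

f at 0 (size 8, align 8) → ends 8
b at 8 (size 2, align 2) → ends 10
pad 6 to align 8 for g
g at 16 (size 8, align 8) → ends 24
c at 24 (size 10, align 1) → ends 34
a at 34 (size 2, align 2) → ends 36
pad 4 to align 8 for e
e at 40 (size 8, align 8) → ends 48
h at 48 (size 8, align 8) → ends 56
total 56 bytes, alignment 8
array of 4: 4 × 56 = 224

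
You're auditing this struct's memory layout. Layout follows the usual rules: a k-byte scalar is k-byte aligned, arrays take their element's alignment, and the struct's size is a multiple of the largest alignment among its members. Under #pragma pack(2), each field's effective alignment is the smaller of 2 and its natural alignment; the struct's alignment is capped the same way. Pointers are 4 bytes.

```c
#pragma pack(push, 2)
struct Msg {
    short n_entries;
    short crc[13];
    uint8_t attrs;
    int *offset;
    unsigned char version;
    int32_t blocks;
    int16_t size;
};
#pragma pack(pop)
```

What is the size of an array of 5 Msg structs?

0..2  n_entries  (2B, 2-aligned)
2..28  crc  (26B, 2-aligned)
28..29  attrs  (1B, 1-aligned)
29..30  -- padding (1B)
30..34  offset  (4B, 2-aligned)
34..35  version  (1B, 1-aligned)
35..36  -- padding (1B)
36..40  blocks  (4B, 2-aligned)
40..42  size  (2B, 2-aligned)
sizeof = 42, alignof = 2
array of 5: 5 × 42 = 210

210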